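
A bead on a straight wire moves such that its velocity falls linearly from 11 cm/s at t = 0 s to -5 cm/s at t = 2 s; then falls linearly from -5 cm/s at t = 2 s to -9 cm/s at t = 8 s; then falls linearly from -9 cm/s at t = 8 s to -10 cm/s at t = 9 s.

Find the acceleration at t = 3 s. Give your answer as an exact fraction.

-2/3 cm/s²

Acceleration is the slope of the v-t graph on 2–8 s: (-9 − -5)/(8 − 2) = -2/3 cm/s².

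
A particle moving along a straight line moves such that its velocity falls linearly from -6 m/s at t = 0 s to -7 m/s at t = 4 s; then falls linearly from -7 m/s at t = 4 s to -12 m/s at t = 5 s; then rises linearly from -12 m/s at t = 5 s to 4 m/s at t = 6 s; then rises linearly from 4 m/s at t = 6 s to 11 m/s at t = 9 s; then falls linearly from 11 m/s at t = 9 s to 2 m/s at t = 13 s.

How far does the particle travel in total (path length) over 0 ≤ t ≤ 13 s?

89 m

Distance (not displacement) is the total path length: add the absolute areas under v-t.
0–4 s: |½(-6 + -7)(4)| = 26 m
4–5 s: |½(-7 + -12)(1)| = 9.5 m
5–6 s: v = 0 at t = 5.75 s; triangle areas 4.5 + 0.5 = 5 m
6–9 s: |½(4 + 11)(3)| = 22.5 m
9–13 s: |½(11 + 2)(4)| = 26 m
Total distance = 89 m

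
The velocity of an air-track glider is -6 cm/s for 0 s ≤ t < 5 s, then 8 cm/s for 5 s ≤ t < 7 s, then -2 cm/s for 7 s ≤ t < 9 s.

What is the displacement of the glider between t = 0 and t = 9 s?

-18 cm

Displacement is the signed area under the v-t curve.
0–5 s: -6 × 5 = -30 cm
5–7 s: 8 × 2 = 16 cm
7–9 s: -2 × 2 = -4 cm
Net displacement = -18 cm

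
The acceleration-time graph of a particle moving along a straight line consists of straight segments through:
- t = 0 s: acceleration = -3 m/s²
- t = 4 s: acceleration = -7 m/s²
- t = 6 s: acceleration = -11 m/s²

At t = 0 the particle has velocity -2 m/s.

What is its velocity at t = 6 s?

-40 m/s

Δv equals the area under the a-t graph; then v = v₀ + Δv.
0–4 s: ½(-3 + -7)(4) = -20 m/s
4–6 s: ½(-7 + -11)(2) = -18 m/s
Δv = -38 m/s, so v(6) = -2 + (-38) = -40 m/s.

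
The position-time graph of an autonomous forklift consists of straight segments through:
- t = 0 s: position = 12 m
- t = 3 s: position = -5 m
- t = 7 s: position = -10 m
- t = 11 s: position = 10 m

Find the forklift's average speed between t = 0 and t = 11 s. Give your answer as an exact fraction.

Average speed = (total path length)/(elapsed time); on a piecewise-linear x-t graph the path length is Σ|Δx|.
0–3 s: |Δx| = |-5 − 12| = 17 m
3–7 s: |Δx| = |-10 − -5| = 5 m
7–11 s: |Δx| = |10 − -10| = 20 m
Total path = 42 m; average speed = 42/11 = 42/11 m/s.

42/11 m/s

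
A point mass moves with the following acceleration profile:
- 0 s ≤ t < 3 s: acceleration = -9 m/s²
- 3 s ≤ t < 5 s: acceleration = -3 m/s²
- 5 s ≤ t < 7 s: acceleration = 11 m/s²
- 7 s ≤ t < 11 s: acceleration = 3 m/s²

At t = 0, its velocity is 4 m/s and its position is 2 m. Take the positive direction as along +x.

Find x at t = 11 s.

On each constant-a segment, Δv = aΔt and Δx = v₀Δt + ½aΔt²; chain segment to segment.
0–3 s: v starts 4 m/s; Δx = 4·3 + ½·-9·3² = -28.5 m; v ends -23 m/s.
3–5 s: v starts -23 m/s; Δx = -23·2 + ½·-3·2² = -52 m; v ends -29 m/s.
5–7 s: v starts -29 m/s; Δx = -29·2 + ½·11·2² = -36 m; v ends -7 m/s.
7–11 s: v starts -7 m/s; Δx = -7·4 + ½·3·4² = -4 m; v ends 5 m/s.
x(11) = 2 + Σ Δx = -118.5 m.

-118.5 m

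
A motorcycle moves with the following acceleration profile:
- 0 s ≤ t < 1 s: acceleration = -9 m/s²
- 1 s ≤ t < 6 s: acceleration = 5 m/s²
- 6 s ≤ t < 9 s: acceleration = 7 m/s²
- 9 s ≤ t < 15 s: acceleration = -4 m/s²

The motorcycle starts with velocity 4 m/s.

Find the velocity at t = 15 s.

17 m/s

Δv equals the area under the a-t graph; then v = v₀ + Δv.
0–1 s: -9 × 1 = -9 m/s
1–6 s: 5 × 5 = 25 m/s
6–9 s: 7 × 3 = 21 m/s
9–15 s: -4 × 6 = -24 m/s
Δv = 13 m/s, so v(15) = 4 + (13) = 17 m/s.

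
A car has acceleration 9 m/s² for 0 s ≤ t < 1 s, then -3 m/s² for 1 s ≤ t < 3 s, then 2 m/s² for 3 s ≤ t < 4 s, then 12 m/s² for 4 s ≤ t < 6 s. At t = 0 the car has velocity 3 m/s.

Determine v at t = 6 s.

32 m/s

Δv equals the area under the a-t graph; then v = v₀ + Δv.
0–1 s: 9 × 1 = 9 m/s
1–3 s: -3 × 2 = -6 m/s
3–4 s: 2 × 1 = 2 m/s
4–6 s: 12 × 2 = 24 m/s
Δv = 29 m/s, so v(6) = 3 + (29) = 32 m/s.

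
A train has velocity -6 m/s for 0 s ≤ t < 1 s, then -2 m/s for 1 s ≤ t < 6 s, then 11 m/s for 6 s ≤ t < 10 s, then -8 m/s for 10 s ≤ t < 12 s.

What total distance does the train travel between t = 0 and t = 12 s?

Distance (not displacement) is the total path length: add the absolute areas under v-t.
0–1 s: |-6| × 1 = 6 m
1–6 s: |-2| × 5 = 10 m
6–10 s: |11| × 4 = 44 m
10–12 s: |-8| × 2 = 16 m
Total distance = 76 m

76 m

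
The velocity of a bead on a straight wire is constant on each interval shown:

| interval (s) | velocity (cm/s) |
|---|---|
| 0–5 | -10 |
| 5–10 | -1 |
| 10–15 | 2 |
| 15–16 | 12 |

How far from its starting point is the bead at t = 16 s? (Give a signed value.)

Net displacement equals the area under the velocity-time graph (areas below the axis count negative).
0–5 s: -10 × 5 = -50 cm
5–10 s: -1 × 5 = -5 cm
10–15 s: 2 × 5 = 10 cm
15–16 s: 12 × 1 = 12 cm
Net displacement = -33 cm

-33 cm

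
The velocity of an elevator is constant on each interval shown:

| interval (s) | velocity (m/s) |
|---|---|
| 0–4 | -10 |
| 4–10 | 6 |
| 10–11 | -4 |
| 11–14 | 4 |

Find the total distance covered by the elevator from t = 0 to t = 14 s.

Total distance travelled is ∫|v| dt — sum the magnitudes of each area piece.
0–4 s: |-10| × 4 = 40 m
4–10 s: |6| × 6 = 36 m
10–11 s: |-4| × 1 = 4 m
11–14 s: |4| × 3 = 12 m
Total distance = 92 m

92 m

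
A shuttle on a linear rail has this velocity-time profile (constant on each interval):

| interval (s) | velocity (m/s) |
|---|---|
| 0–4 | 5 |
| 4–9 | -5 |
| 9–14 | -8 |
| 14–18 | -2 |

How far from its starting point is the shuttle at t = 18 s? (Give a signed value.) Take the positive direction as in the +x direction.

-53 m

Displacement is the signed area under the v-t curve.
0–4 s: 5 × 4 = 20 m
4–9 s: -5 × 5 = -25 m
9–14 s: -8 × 5 = -40 m
14–18 s: -2 × 4 = -8 m
Net displacement = -53 m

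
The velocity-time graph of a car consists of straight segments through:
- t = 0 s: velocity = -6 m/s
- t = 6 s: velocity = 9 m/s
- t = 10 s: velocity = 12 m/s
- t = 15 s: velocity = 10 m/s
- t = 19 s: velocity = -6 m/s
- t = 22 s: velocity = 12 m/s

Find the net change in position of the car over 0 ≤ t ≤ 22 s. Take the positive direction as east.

123 m

Net displacement equals the area under the velocity-time graph (areas below the axis count negative).
0–6 s: ½(-6 + 9)(6) = 9 m
6–10 s: ½(9 + 12)(4) = 42 m
10–15 s: ½(12 + 10)(5) = 55 m
15–19 s: ½(10 + -6)(4) = 8 m
19–22 s: ½(-6 + 12)(3) = 9 m
Net displacement = 123 m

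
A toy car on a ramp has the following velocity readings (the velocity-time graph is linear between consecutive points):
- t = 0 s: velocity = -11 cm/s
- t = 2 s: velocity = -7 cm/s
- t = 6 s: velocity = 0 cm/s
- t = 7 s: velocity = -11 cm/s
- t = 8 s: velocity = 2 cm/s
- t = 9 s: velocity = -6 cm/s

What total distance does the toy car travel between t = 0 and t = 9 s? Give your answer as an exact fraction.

Total distance travelled is ∫|v| dt — sum the magnitudes of each area piece.
0–2 s: |½(-11 + -7)(2)| = 18 cm
2–6 s: |½(-7 + 0)(4)| = 14 cm
6–7 s: |½(0 + -11)(1)| = 5.5 cm
7–8 s: v = 0 at t = 102/13 s; triangle areas 121/26 + 2/13 = 125/26 cm
8–9 s: v = 0 at t = 8.25 s; triangle areas 0.25 + 2.25 = 2.5 cm
Total distance = 1165/26 cm

1165/26 cm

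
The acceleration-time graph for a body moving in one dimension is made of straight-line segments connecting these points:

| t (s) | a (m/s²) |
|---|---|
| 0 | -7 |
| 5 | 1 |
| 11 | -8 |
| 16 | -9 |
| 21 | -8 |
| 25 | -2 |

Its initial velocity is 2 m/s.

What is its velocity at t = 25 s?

Δv equals the area under the a-t graph; then v = v₀ + Δv.
0–5 s: ½(-7 + 1)(5) = -15 m/s
5–11 s: ½(1 + -8)(6) = -21 m/s
11–16 s: ½(-8 + -9)(5) = -42.5 m/s
16–21 s: ½(-9 + -8)(5) = -42.5 m/s
21–25 s: ½(-8 + -2)(4) = -20 m/s
Δv = -141 m/s, so v(25) = 2 + (-141) = -139 m/s.

-139 m/s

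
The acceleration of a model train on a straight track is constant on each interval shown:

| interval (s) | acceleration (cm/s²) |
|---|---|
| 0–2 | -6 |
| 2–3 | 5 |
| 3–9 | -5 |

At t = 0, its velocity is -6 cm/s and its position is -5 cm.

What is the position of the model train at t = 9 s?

-212.5 cm

On each constant-a segment, Δv = aΔt and Δx = v₀Δt + ½aΔt²; chain segment to segment.
0–2 s: v starts -6 cm/s; Δx = -6·2 + ½·-6·2² = -24 cm; v ends -18 cm/s.
2–3 s: v starts -18 cm/s; Δx = -18·1 + ½·5·1² = -15.5 cm; v ends -13 cm/s.
3–9 s: v starts -13 cm/s; Δx = -13·6 + ½·-5·6² = -168 cm; v ends -43 cm/s.
x(9) = -5 + Σ Δx = -212.5 cm.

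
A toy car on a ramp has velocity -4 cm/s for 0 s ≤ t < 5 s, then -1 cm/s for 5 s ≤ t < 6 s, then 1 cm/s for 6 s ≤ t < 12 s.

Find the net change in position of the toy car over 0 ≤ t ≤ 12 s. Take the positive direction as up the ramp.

-15 cm

Displacement is the signed area under the v-t curve.
0–5 s: -4 × 5 = -20 cm
5–6 s: -1 × 1 = -1 cm
6–12 s: 1 × 6 = 6 cm
Net displacement = -15 cm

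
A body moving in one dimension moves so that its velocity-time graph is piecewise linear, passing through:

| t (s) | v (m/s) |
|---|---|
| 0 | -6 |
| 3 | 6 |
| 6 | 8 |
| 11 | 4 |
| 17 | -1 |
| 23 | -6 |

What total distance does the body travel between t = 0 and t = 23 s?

91.2 m

Total distance travelled is ∫|v| dt — sum the magnitudes of each area piece.
0–3 s: v = 0 at t = 1.5 s; triangle areas 4.5 + 4.5 = 9 m
3–6 s: |½(6 + 8)(3)| = 21 m
6–11 s: |½(8 + 4)(5)| = 30 m
11–17 s: v = 0 at t = 15.8 s; triangle areas 9.6 + 0.6 = 10.2 m
17–23 s: |½(-1 + -6)(6)| = 21 m
Total distance = 91.2 m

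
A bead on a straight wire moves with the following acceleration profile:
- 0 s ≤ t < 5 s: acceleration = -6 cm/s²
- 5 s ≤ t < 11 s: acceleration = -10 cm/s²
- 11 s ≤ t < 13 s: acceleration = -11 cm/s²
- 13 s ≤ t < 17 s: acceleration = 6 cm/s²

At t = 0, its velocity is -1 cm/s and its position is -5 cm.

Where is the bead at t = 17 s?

On each constant-a segment, Δv = aΔt and Δx = v₀Δt + ½aΔt²; chain segment to segment.
0–5 s: v starts -1 cm/s; Δx = -1·5 + ½·-6·5² = -80 cm; v ends -31 cm/s.
5–11 s: v starts -31 cm/s; Δx = -31·6 + ½·-10·6² = -366 cm; v ends -91 cm/s.
11–13 s: v starts -91 cm/s; Δx = -91·2 + ½·-11·2² = -204 cm; v ends -113 cm/s.
13–17 s: v starts -113 cm/s; Δx = -113·4 + ½·6·4² = -404 cm; v ends -89 cm/s.
x(17) = -5 + Σ Δx = -1059 cm.

-1059 cm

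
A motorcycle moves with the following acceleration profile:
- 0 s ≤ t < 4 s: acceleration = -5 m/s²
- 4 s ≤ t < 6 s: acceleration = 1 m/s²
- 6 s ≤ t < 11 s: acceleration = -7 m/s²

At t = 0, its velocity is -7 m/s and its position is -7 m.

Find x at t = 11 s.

-339.5 m

On each constant-a segment, Δv = aΔt and Δx = v₀Δt + ½aΔt²; chain segment to segment.
0–4 s: v starts -7 m/s; Δx = -7·4 + ½·-5·4² = -68 m; v ends -27 m/s.
4–6 s: v starts -27 m/s; Δx = -27·2 + ½·1·2² = -52 m; v ends -25 m/s.
6–11 s: v starts -25 m/s; Δx = -25·5 + ½·-7·5² = -212.5 m; v ends -60 m/s.
x(11) = -7 + Σ Δx = -339.5 m.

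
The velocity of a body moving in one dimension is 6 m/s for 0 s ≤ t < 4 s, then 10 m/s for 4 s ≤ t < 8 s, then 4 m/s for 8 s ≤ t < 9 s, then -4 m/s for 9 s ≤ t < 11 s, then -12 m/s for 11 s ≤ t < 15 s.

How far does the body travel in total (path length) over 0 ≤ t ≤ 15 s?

Distance (not displacement) is the total path length: add the absolute areas under v-t.
0–4 s: |6| × 4 = 24 m
4–8 s: |10| × 4 = 40 m
8–9 s: |4| × 1 = 4 m
9–11 s: |-4| × 2 = 8 m
11–15 s: |-12| × 4 = 48 m
Total distance = 124 m

124 m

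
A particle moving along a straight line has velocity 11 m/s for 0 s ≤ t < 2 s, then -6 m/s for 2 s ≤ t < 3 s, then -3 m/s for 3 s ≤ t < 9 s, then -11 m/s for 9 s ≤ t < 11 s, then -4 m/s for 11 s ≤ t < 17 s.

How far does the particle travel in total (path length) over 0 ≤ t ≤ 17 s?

92 m

Distance (not displacement) is the total path length: add the absolute areas under v-t.
0–2 s: |11| × 2 = 22 m
2–3 s: |-6| × 1 = 6 m
3–9 s: |-3| × 6 = 18 m
9–11 s: |-11| × 2 = 22 m
11–17 s: |-4| × 6 = 24 m
Total distance = 92 m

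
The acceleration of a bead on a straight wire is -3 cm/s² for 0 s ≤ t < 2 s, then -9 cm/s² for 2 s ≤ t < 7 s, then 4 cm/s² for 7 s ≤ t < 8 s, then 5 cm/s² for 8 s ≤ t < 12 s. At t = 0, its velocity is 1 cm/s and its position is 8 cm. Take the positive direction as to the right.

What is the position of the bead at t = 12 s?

-325.5 cm

On each constant-a segment, Δv = aΔt and Δx = v₀Δt + ½aΔt²; chain segment to segment.
0–2 s: v starts 1 cm/s; Δx = 1·2 + ½·-3·2² = -4 cm; v ends -5 cm/s.
2–7 s: v starts -5 cm/s; Δx = -5·5 + ½·-9·5² = -137.5 cm; v ends -50 cm/s.
7–8 s: v starts -50 cm/s; Δx = -50·1 + ½·4·1² = -48 cm; v ends -46 cm/s.
8–12 s: v starts -46 cm/s; Δx = -46·4 + ½·5·4² = -144 cm; v ends -26 cm/s.
x(12) = 8 + Σ Δx = -325.5 cm.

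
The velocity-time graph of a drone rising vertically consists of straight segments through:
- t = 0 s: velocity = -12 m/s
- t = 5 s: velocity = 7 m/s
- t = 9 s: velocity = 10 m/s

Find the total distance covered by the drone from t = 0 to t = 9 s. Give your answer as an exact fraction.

Total distance travelled is ∫|v| dt — sum the magnitudes of each area piece.
0–5 s: v = 0 at t = 60/19 s; triangle areas 360/19 + 245/38 = 965/38 m
5–9 s: |½(7 + 10)(4)| = 34 m
Total distance = 2257/38 m

2257/38 m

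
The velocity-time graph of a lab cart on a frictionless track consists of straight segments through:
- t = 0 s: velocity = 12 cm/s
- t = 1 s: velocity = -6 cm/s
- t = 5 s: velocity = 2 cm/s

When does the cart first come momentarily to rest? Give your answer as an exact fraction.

t = 2/3 s

v changes sign on 0–1 s (from 12 to -6); the graph is linear there, so v = 0 at t = 0 + (-12)·(1 − 0)/(-6 − 12) = 2/3 s.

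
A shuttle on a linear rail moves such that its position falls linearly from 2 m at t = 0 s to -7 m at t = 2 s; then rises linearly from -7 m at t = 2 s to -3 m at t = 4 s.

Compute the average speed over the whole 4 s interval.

Average speed = (total path length)/(elapsed time); on a piecewise-linear x-t graph the path length is Σ|Δx|.
0–2 s: |Δx| = |-7 − 2| = 9 m
2–4 s: |Δx| = |-3 − -7| = 4 m
Total path = 13 m; average speed = 13/4 = 3.25 m/s.

3.25 m/s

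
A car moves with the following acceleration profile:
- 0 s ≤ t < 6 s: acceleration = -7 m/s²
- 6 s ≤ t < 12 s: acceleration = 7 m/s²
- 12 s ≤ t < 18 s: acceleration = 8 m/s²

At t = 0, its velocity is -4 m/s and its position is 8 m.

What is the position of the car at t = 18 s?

-172 m

On each constant-a segment, Δv = aΔt and Δx = v₀Δt + ½aΔt²; chain segment to segment.
0–6 s: v starts -4 m/s; Δx = -4·6 + ½·-7·6² = -150 m; v ends -46 m/s.
6–12 s: v starts -46 m/s; Δx = -46·6 + ½·7·6² = -150 m; v ends -4 m/s.
12–18 s: v starts -4 m/s; Δx = -4·6 + ½·8·6² = 120 m; v ends 44 m/s.
x(18) = 8 + Σ Δx = -172 m.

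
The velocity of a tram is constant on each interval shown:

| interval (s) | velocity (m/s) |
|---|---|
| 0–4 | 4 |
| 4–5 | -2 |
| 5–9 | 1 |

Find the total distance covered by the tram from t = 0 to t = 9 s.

Total distance travelled is ∫|v| dt — sum the magnitudes of each area piece.
0–4 s: |4| × 4 = 16 m
4–5 s: |-2| × 1 = 2 m
5–9 s: |1| × 4 = 4 m
Total distance = 22 m

22 m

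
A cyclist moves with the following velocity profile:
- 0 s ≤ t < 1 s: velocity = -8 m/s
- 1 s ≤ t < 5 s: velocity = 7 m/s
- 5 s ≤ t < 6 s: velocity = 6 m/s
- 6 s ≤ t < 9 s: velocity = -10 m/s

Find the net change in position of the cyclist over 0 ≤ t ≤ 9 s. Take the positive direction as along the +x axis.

-4 m

Net displacement equals the area under the velocity-time graph (areas below the axis count negative).
0–1 s: -8 × 1 = -8 m
1–5 s: 7 × 4 = 28 m
5–6 s: 6 × 1 = 6 m
6–9 s: -10 × 3 = -30 m
Net displacement = -4 m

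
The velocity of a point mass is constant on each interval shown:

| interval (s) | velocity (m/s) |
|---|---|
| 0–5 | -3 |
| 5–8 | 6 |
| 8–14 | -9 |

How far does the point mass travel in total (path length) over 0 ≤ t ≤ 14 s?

87 m

Distance (not displacement) is the total path length: add the absolute areas under v-t.
0–5 s: |-3| × 5 = 15 m
5–8 s: |6| × 3 = 18 m
8–14 s: |-9| × 6 = 54 m
Total distance = 87 m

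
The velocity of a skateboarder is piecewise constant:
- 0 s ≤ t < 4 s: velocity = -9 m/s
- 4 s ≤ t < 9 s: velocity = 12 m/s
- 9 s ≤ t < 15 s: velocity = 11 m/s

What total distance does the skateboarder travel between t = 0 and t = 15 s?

162 m

Distance (not displacement) is the total path length: add the absolute areas under v-t.
0–4 s: |-9| × 4 = 36 m
4–9 s: |12| × 5 = 60 m
9–15 s: |11| × 6 = 66 m
Total distance = 162 m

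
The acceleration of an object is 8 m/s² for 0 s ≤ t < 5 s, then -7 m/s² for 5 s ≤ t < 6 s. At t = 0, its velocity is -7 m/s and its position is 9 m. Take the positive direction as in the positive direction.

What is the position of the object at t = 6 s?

On each constant-a segment, Δv = aΔt and Δx = v₀Δt + ½aΔt²; chain segment to segment.
0–5 s: v starts -7 m/s; Δx = -7·5 + ½·8·5² = 65 m; v ends 33 m/s.
5–6 s: v starts 33 m/s; Δx = 33·1 + ½·-7·1² = 29.5 m; v ends 26 m/s.
x(6) = 9 + Σ Δx = 103.5 m.

103.5 m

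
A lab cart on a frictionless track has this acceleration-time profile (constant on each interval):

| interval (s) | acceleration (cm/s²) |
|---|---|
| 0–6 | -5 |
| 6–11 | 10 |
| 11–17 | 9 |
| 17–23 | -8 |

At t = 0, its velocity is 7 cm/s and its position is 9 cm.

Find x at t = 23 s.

On each constant-a segment, Δv = aΔt and Δx = v₀Δt + ½aΔt²; chain segment to segment.
0–6 s: v starts 7 cm/s; Δx = 7·6 + ½·-5·6² = -48 cm; v ends -23 cm/s.
6–11 s: v starts -23 cm/s; Δx = -23·5 + ½·10·5² = 10 cm; v ends 27 cm/s.
11–17 s: v starts 27 cm/s; Δx = 27·6 + ½·9·6² = 324 cm; v ends 81 cm/s.
17–23 s: v starts 81 cm/s; Δx = 81·6 + ½·-8·6² = 342 cm; v ends 33 cm/s.
x(23) = 9 + Σ Δx = 637 cm.

637 cm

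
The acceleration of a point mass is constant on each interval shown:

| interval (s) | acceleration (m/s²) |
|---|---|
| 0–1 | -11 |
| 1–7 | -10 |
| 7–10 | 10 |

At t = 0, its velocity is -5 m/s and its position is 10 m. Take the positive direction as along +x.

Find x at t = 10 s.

-459.5 m

On each constant-a segment, Δv = aΔt and Δx = v₀Δt + ½aΔt²; chain segment to segment.
0–1 s: v starts -5 m/s; Δx = -5·1 + ½·-11·1² = -10.5 m; v ends -16 m/s.
1–7 s: v starts -16 m/s; Δx = -16·6 + ½·-10·6² = -276 m; v ends -76 m/s.
7–10 s: v starts -76 m/s; Δx = -76·3 + ½·10·3² = -183 m; v ends -46 m/s.
x(10) = 10 + Σ Δx = -459.5 m.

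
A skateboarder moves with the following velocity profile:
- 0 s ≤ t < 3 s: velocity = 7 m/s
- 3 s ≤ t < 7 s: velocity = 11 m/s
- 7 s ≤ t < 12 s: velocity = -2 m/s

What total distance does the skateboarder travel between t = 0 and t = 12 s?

75 m

Distance (not displacement) is the total path length: add the absolute areas under v-t.
0–3 s: |7| × 3 = 21 m
3–7 s: |11| × 4 = 44 m
7–12 s: |-2| × 5 = 10 m
Total distance = 75 m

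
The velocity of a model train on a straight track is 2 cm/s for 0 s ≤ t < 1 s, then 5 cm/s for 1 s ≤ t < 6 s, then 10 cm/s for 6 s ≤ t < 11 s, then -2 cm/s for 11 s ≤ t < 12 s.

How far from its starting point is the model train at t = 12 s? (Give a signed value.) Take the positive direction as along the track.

75 cm

Net displacement equals the area under the velocity-time graph (areas below the axis count negative).
0–1 s: 2 × 1 = 2 cm
1–6 s: 5 × 5 = 25 cm
6–11 s: 10 × 5 = 50 cm
11–12 s: -2 × 1 = -2 cm
Net displacement = 75 cm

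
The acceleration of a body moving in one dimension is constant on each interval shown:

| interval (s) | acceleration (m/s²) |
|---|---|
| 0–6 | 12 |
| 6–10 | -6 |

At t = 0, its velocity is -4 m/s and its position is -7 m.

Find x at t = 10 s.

On each constant-a segment, Δv = aΔt and Δx = v₀Δt + ½aΔt²; chain segment to segment.
0–6 s: v starts -4 m/s; Δx = -4·6 + ½·12·6² = 192 m; v ends 68 m/s.
6–10 s: v starts 68 m/s; Δx = 68·4 + ½·-6·4² = 224 m; v ends 44 m/s.
x(10) = -7 + Σ Δx = 409 m.

409 m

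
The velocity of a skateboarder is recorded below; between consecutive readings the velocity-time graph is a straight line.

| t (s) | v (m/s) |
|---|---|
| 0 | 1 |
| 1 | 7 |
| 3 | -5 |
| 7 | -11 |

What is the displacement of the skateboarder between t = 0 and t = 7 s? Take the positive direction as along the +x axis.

-26 m

Displacement is the signed area under the v-t curve.
0–1 s: ½(1 + 7)(1) = 4 m
1–3 s: ½(7 + -5)(2) = 2 m
3–7 s: ½(-5 + -11)(4) = -32 m
Net displacement = -26 m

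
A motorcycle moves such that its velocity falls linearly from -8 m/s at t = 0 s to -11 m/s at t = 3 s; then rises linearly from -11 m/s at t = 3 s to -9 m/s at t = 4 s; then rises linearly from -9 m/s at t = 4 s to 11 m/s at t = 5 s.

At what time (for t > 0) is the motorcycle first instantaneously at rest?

v changes sign on 4–5 s (from -9 to 11); the graph is linear there, so v = 0 at t = 4 + (9)·(5 − 4)/(11 − -9) = 4.45 s.

t = 4.45 s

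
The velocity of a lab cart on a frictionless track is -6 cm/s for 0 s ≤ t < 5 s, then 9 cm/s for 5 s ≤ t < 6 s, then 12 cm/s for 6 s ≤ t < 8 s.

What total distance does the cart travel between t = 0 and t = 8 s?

63 cm

Total distance travelled is ∫|v| dt — sum the magnitudes of each area piece.
0–5 s: |-6| × 5 = 30 cm
5–6 s: |9| × 1 = 9 cm
6–8 s: |12| × 2 = 24 cm
Total distance = 63 cm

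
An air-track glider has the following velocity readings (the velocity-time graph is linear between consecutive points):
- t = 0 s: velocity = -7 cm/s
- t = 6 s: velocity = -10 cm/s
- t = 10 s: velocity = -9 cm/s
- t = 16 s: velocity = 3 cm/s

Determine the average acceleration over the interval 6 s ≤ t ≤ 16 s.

Average acceleration = Δv/Δt = (3 − -10)/(16 − 6) = 1.3 cm/s².

1.3 cm/s²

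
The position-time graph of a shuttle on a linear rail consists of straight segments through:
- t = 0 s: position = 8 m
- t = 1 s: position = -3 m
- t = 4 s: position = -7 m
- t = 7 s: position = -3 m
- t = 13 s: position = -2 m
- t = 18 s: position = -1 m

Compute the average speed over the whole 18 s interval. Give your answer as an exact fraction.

Average speed = (total path length)/(elapsed time); on a piecewise-linear x-t graph the path length is Σ|Δx|.
0–1 s: |Δx| = |-3 − 8| = 11 m
1–4 s: |Δx| = |-7 − -3| = 4 m
4–7 s: |Δx| = |-3 − -7| = 4 m
7–13 s: |Δx| = |-2 − -3| = 1 m
13–18 s: |Δx| = |-1 − -2| = 1 m
Total path = 21 m; average speed = 21/18 = 7/6 m/s.

7/6 m/s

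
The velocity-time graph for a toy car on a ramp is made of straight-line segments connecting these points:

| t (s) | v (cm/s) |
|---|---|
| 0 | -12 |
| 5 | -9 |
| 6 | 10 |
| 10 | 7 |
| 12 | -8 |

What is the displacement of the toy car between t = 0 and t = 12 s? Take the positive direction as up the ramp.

-19 cm

Displacement is the signed area under the v-t curve.
0–5 s: ½(-12 + -9)(5) = -52.5 cm
5–6 s: ½(-9 + 10)(1) = 0.5 cm
6–10 s: ½(10 + 7)(4) = 34 cm
10–12 s: ½(7 + -8)(2) = -1 cm
Net displacement = -19 cm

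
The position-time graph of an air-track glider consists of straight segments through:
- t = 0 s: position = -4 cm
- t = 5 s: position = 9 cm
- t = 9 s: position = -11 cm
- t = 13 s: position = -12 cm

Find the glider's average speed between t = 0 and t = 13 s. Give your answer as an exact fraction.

34/13 cm/s

Average speed = (total path length)/(elapsed time); on a piecewise-linear x-t graph the path length is Σ|Δx|.
0–5 s: |Δx| = |9 − -4| = 13 cm
5–9 s: |Δx| = |-11 − 9| = 20 cm
9–13 s: |Δx| = |-12 − -11| = 1 cm
Total path = 34 cm; average speed = 34/13 = 34/13 cm/s.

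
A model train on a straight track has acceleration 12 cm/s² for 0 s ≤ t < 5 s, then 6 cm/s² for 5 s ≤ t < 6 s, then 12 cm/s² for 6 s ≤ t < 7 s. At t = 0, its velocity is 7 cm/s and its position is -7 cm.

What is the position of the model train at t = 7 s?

On each constant-a segment, Δv = aΔt and Δx = v₀Δt + ½aΔt²; chain segment to segment.
0–5 s: v starts 7 cm/s; Δx = 7·5 + ½·12·5² = 185 cm; v ends 67 cm/s.
5–6 s: v starts 67 cm/s; Δx = 67·1 + ½·6·1² = 70 cm; v ends 73 cm/s.
6–7 s: v starts 73 cm/s; Δx = 73·1 + ½·12·1² = 79 cm; v ends 85 cm/s.
x(7) = -7 + Σ Δx = 327 cm.

327 cm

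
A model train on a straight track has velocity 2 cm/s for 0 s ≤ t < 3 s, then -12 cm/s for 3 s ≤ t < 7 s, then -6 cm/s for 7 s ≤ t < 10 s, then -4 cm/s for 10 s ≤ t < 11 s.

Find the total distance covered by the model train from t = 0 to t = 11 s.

Distance (not displacement) is the total path length: add the absolute areas under v-t.
0–3 s: |2| × 3 = 6 cm
3–7 s: |-12| × 4 = 48 cm
7–10 s: |-6| × 3 = 18 cm
10–11 s: |-4| × 1 = 4 cm
Total distance = 76 cm

76 cm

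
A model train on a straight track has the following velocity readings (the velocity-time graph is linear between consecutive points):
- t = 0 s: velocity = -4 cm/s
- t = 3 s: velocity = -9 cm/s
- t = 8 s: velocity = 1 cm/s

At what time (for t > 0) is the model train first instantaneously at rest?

v changes sign on 3–8 s (from -9 to 1); the graph is linear there, so v = 0 at t = 3 + (9)·(8 − 3)/(1 − -9) = 7.5 s.

t = 7.5 s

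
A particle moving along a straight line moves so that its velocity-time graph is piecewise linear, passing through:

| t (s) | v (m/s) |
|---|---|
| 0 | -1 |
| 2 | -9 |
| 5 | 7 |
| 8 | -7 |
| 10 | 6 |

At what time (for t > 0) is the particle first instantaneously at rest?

v changes sign on 2–5 s (from -9 to 7); the graph is linear there, so v = 0 at t = 2 + (9)·(5 − 2)/(7 − -9) = 3.6875 s.

t = 3.6875 s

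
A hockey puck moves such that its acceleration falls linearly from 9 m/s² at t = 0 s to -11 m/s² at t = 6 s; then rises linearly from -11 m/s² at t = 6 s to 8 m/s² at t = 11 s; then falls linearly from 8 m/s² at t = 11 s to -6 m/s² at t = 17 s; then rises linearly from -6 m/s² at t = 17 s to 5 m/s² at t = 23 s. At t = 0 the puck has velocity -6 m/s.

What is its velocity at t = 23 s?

Δv equals the area under the a-t graph; then v = v₀ + Δv.
0–6 s: ½(9 + -11)(6) = -6 m/s
6–11 s: ½(-11 + 8)(5) = -7.5 m/s
11–17 s: ½(8 + -6)(6) = 6 m/s
17–23 s: ½(-6 + 5)(6) = -3 m/s
Δv = -10.5 m/s, so v(23) = -6 + (-10.5) = -16.5 m/s.

-16.5 m/s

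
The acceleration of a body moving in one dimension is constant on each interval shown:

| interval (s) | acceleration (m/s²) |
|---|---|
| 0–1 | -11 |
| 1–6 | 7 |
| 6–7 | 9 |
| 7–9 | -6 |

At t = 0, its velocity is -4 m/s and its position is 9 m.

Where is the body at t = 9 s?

On each constant-a segment, Δv = aΔt and Δx = v₀Δt + ½aΔt²; chain segment to segment.
0–1 s: v starts -4 m/s; Δx = -4·1 + ½·-11·1² = -9.5 m; v ends -15 m/s.
1–6 s: v starts -15 m/s; Δx = -15·5 + ½·7·5² = 12.5 m; v ends 20 m/s.
6–7 s: v starts 20 m/s; Δx = 20·1 + ½·9·1² = 24.5 m; v ends 29 m/s.
7–9 s: v starts 29 m/s; Δx = 29·2 + ½·-6·2² = 46 m; v ends 17 m/s.
x(9) = 9 + Σ Δx = 82.5 m.

82.5 m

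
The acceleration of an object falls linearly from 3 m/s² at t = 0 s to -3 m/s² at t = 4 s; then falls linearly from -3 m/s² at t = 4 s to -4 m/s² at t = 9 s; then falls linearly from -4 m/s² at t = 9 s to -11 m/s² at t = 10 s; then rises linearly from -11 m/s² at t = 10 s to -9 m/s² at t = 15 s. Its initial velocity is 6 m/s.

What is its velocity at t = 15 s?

-69 m/s

Δv equals the area under the a-t graph; then v = v₀ + Δv.
0–4 s: ½(3 + -3)(4) = 0 m/s
4–9 s: ½(-3 + -4)(5) = -17.5 m/s
9–10 s: ½(-4 + -11)(1) = -7.5 m/s
10–15 s: ½(-11 + -9)(5) = -50 m/s
Δv = -75 m/s, so v(15) = 6 + (-75) = -69 m/s.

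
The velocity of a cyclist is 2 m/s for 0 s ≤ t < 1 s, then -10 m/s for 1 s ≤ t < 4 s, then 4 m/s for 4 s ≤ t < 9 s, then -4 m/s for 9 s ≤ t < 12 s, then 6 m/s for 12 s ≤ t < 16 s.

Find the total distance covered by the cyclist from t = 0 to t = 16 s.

Distance (not displacement) is the total path length: add the absolute areas under v-t.
0–1 s: |2| × 1 = 2 m
1–4 s: |-10| × 3 = 30 m
4–9 s: |4| × 5 = 20 m
9–12 s: |-4| × 3 = 12 m
12–16 s: |6| × 4 = 24 m
Total distance = 88 m

88 m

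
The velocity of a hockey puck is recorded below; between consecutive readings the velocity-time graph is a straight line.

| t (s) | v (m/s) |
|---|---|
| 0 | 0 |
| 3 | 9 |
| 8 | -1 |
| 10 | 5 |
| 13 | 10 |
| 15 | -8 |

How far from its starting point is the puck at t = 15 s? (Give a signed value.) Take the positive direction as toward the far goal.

Displacement is the signed area under the v-t curve.
0–3 s: ½(0 + 9)(3) = 13.5 m
3–8 s: ½(9 + -1)(5) = 20 m
8–10 s: ½(-1 + 5)(2) = 4 m
10–13 s: ½(5 + 10)(3) = 22.5 m
13–15 s: ½(10 + -8)(2) = 2 m
Net displacement = 62 m

62 m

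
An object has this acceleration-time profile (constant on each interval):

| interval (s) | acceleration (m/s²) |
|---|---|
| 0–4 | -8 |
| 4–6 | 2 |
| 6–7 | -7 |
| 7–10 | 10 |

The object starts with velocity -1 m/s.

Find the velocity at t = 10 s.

-6 m/s

Δv equals the area under the a-t graph; then v = v₀ + Δv.
0–4 s: -8 × 4 = -32 m/s
4–6 s: 2 × 2 = 4 m/s
6–7 s: -7 × 1 = -7 m/s
7–10 s: 10 × 3 = 30 m/s
Δv = -5 m/s, so v(10) = -1 + (-5) = -6 m/s.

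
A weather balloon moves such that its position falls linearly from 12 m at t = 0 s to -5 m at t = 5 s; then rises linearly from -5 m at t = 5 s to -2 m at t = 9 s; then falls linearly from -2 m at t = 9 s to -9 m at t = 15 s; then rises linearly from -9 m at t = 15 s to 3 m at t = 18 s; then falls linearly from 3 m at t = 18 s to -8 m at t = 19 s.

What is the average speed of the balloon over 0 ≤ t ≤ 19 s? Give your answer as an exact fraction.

50/19 m/s

Average speed = (total path length)/(elapsed time); on a piecewise-linear x-t graph the path length is Σ|Δx|.
0–5 s: |Δx| = |-5 − 12| = 17 m
5–9 s: |Δx| = |-2 − -5| = 3 m
9–15 s: |Δx| = |-9 − -2| = 7 m
15–18 s: |Δx| = |3 − -9| = 12 m
18–19 s: |Δx| = |-8 − 3| = 11 m
Total path = 50 m; average speed = 50/19 = 50/19 m/s.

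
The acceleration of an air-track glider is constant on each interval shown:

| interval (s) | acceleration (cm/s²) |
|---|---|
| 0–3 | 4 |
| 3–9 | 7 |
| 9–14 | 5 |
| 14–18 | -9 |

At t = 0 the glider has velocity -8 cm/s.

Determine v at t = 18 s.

35 cm/s

Δv equals the area under the a-t graph; then v = v₀ + Δv.
0–3 s: 4 × 3 = 12 cm/s
3–9 s: 7 × 6 = 42 cm/s
9–14 s: 5 × 5 = 25 cm/s
14–18 s: -9 × 4 = -36 cm/s
Δv = 43 cm/s, so v(18) = -8 + (43) = 35 cm/s.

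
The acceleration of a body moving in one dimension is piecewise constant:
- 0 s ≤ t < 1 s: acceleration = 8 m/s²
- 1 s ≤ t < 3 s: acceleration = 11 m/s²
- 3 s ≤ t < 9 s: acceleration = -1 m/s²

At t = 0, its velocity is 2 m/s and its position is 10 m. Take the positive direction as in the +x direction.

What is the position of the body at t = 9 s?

232 m

On each constant-a segment, Δv = aΔt and Δx = v₀Δt + ½aΔt²; chain segment to segment.
0–1 s: v starts 2 m/s; Δx = 2·1 + ½·8·1² = 6 m; v ends 10 m/s.
1–3 s: v starts 10 m/s; Δx = 10·2 + ½·11·2² = 42 m; v ends 32 m/s.
3–9 s: v starts 32 m/s; Δx = 32·6 + ½·-1·6² = 174 m; v ends 26 m/s.
x(9) = 10 + Σ Δx = 232 m.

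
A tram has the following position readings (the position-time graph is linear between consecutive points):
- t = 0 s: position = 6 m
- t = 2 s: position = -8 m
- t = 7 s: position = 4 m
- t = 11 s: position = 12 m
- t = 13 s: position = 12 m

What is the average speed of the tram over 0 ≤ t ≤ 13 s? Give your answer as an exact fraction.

Average speed = (total path length)/(elapsed time); on a piecewise-linear x-t graph the path length is Σ|Δx|.
0–2 s: |Δx| = |-8 − 6| = 14 m
2–7 s: |Δx| = |4 − -8| = 12 m
7–11 s: |Δx| = |12 − 4| = 8 m
11–13 s: |Δx| = |12 − 12| = 0 m
Total path = 34 m; average speed = 34/13 = 34/13 m/s.

34/13 m/s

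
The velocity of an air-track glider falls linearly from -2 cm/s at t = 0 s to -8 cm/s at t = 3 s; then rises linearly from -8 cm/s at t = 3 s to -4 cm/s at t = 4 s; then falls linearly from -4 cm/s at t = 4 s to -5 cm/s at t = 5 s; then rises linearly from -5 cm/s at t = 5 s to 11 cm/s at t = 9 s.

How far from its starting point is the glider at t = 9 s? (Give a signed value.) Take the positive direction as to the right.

Displacement is the signed area under the v-t curve.
0–3 s: ½(-2 + -8)(3) = -15 cm
3–4 s: ½(-8 + -4)(1) = -6 cm
4–5 s: ½(-4 + -5)(1) = -4.5 cm
5–9 s: ½(-5 + 11)(4) = 12 cm
Net displacement = -13.5 cm

-13.5 cm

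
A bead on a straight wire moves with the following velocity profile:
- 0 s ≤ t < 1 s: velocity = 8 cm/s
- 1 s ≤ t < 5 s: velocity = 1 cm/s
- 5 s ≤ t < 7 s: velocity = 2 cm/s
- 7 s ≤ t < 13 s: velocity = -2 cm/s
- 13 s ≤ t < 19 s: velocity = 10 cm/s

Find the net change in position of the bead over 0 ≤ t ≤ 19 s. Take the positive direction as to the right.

Displacement is the signed area under the v-t curve.
0–1 s: 8 × 1 = 8 cm
1–5 s: 1 × 4 = 4 cm
5–7 s: 2 × 2 = 4 cm
7–13 s: -2 × 6 = -12 cm
13–19 s: 10 × 6 = 60 cm
Net displacement = 64 cm

64 cm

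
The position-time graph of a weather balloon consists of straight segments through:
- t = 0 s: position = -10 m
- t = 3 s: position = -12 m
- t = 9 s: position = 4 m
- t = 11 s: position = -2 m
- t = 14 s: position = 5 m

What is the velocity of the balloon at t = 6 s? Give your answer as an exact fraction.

Velocity is the slope of the x-t graph on 3–9 s: (4 − -12)/(9 − 3) = 8/3 m/s.

8/3 m/s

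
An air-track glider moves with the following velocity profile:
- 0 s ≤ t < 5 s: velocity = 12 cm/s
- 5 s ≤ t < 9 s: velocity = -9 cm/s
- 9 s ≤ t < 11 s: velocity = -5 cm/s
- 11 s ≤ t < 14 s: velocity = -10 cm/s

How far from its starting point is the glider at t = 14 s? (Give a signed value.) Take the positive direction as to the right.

-16 cm

Net displacement equals the area under the velocity-time graph (areas below the axis count negative).
0–5 s: 12 × 5 = 60 cm
5–9 s: -9 × 4 = -36 cm
9–11 s: -5 × 2 = -10 cm
11–14 s: -10 × 3 = -30 cm
Net displacement = -16 cm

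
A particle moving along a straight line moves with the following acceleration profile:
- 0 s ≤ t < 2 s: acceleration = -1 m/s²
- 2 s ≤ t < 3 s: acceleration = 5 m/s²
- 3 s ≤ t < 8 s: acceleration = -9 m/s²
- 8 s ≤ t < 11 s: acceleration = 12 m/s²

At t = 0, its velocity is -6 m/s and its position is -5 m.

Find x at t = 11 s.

-242 m

On each constant-a segment, Δv = aΔt and Δx = v₀Δt + ½aΔt²; chain segment to segment.
0–2 s: v starts -6 m/s; Δx = -6·2 + ½·-1·2² = -14 m; v ends -8 m/s.
2–3 s: v starts -8 m/s; Δx = -8·1 + ½·5·1² = -5.5 m; v ends -3 m/s.
3–8 s: v starts -3 m/s; Δx = -3·5 + ½·-9·5² = -127.5 m; v ends -48 m/s.
8–11 s: v starts -48 m/s; Δx = -48·3 + ½·12·3² = -90 m; v ends -12 m/s.
x(11) = -5 + Σ Δx = -242 m.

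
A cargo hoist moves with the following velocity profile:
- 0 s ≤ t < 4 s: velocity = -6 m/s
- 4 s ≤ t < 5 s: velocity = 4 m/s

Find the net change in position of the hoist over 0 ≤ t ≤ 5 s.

-20 m

Displacement is the signed area under the v-t curve.
0–4 s: -6 × 4 = -24 m
4–5 s: 4 × 1 = 4 m
Net displacement = -20 m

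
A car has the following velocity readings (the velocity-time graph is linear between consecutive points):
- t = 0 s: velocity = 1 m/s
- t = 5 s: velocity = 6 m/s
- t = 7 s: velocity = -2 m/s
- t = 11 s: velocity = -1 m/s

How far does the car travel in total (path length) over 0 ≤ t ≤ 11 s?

Distance (not displacement) is the total path length: add the absolute areas under v-t.
0–5 s: |½(1 + 6)(5)| = 17.5 m
5–7 s: v = 0 at t = 6.5 s; triangle areas 4.5 + 0.5 = 5 m
7–11 s: |½(-2 + -1)(4)| = 6 m
Total distance = 28.5 m

28.5 m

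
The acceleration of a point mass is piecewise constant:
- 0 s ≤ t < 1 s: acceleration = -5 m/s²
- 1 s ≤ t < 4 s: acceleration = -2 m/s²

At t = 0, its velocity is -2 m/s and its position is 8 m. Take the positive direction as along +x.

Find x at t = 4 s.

On each constant-a segment, Δv = aΔt and Δx = v₀Δt + ½aΔt²; chain segment to segment.
0–1 s: v starts -2 m/s; Δx = -2·1 + ½·-5·1² = -4.5 m; v ends -7 m/s.
1–4 s: v starts -7 m/s; Δx = -7·3 + ½·-2·3² = -30 m; v ends -13 m/s.
x(4) = 8 + Σ Δx = -26.5 m.

-26.5 m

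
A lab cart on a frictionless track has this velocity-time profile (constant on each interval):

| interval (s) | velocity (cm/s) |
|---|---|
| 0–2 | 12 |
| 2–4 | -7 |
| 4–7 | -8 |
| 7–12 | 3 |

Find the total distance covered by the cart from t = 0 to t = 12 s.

Distance (not displacement) is the total path length: add the absolute areas under v-t.
0–2 s: |12| × 2 = 24 cm
2–4 s: |-7| × 2 = 14 cm
4–7 s: |-8| × 3 = 24 cm
7–12 s: |3| × 5 = 15 cm
Total distance = 77 cm

77 cm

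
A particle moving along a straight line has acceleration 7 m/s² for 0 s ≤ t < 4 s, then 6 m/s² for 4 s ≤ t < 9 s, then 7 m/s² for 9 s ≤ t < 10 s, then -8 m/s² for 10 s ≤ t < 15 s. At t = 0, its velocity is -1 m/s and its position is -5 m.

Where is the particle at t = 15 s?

537.5 m

On each constant-a segment, Δv = aΔt and Δx = v₀Δt + ½aΔt²; chain segment to segment.
0–4 s: v starts -1 m/s; Δx = -1·4 + ½·7·4² = 52 m; v ends 27 m/s.
4–9 s: v starts 27 m/s; Δx = 27·5 + ½·6·5² = 210 m; v ends 57 m/s.
9–10 s: v starts 57 m/s; Δx = 57·1 + ½·7·1² = 60.5 m; v ends 64 m/s.
10–15 s: v starts 64 m/s; Δx = 64·5 + ½·-8·5² = 220 m; v ends 24 m/s.
x(15) = -5 + Σ Δx = 537.5 m.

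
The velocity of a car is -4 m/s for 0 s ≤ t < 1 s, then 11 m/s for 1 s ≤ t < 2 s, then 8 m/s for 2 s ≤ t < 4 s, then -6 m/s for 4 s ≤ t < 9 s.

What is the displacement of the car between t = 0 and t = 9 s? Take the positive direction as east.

-7 m

Net displacement equals the area under the velocity-time graph (areas below the axis count negative).
0–1 s: -4 × 1 = -4 m
1–2 s: 11 × 1 = 11 m
2–4 s: 8 × 2 = 16 m
4–9 s: -6 × 5 = -30 m
Net displacement = -7 m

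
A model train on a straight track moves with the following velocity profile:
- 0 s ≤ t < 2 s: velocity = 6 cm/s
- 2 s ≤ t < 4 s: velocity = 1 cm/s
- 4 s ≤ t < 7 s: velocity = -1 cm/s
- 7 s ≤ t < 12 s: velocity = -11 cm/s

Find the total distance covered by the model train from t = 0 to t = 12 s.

Total distance travelled is ∫|v| dt — sum the magnitudes of each area piece.
0–2 s: |6| × 2 = 12 cm
2–4 s: |1| × 2 = 2 cm
4–7 s: |-1| × 3 = 3 cm
7–12 s: |-11| × 5 = 55 cm
Total distance = 72 cm

72 cm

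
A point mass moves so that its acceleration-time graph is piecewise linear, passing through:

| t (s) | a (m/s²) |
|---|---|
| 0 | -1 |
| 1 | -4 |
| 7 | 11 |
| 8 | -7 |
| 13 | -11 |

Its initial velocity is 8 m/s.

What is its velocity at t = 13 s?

Δv equals the area under the a-t graph; then v = v₀ + Δv.
0–1 s: ½(-1 + -4)(1) = -2.5 m/s
1–7 s: ½(-4 + 11)(6) = 21 m/s
7–8 s: ½(11 + -7)(1) = 2 m/s
8–13 s: ½(-7 + -11)(5) = -45 m/s
Δv = -24.5 m/s, so v(13) = 8 + (-24.5) = -16.5 m/s.

-16.5 m/s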